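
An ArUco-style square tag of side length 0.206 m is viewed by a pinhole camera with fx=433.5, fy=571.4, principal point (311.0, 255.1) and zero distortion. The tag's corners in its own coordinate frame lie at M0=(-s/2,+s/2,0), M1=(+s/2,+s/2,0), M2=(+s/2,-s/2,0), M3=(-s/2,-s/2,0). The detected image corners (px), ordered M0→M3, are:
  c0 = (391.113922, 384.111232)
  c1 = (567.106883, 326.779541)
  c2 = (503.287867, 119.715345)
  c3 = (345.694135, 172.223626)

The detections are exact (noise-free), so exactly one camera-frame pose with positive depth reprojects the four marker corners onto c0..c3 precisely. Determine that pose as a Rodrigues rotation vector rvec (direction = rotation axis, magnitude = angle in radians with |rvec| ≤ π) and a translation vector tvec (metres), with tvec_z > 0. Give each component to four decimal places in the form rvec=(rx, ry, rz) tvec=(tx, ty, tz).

Intrinsics K: fx=433.5, fy=571.4, cx=311.0, cy=255.1
Marker side s = 0.206 m; corners in marker frame (Z=0):
  M0 = (-0.1030, +0.1030, 0)
  M1 = (+0.1030, +0.1030, 0)
  M2 = (+0.1030, -0.1030, 0)
  M3 = (-0.1030, -0.1030, 0)
Detected image corners:
  c0 = (391.113922, 384.111232) px
  c1 = (567.106883, 326.779541) px
  c2 = (503.287867, 119.715345) px
  c3 = (345.694135, 172.223626) px
Planar DLT: solve 8×8 A·h = b for H (H[2,2]=1):
  H  [+795.34591 +26.98463 +450.09231]
  H  [-272.57387 +884.81673 +245.09818]
  H  [-0.02635 -0.52686 +1.00000]
B = K⁻¹H; ‖b₁‖=1.911296, ‖b₂‖=1.911296; λ = 2/(‖b₁‖+‖b₂‖) = 0.523205, sign → tz>0 ⇒ λ=+0.523205
r₁ = λ·B[:,0] = (+0.96982,-0.24343,-0.01379); r₂ = λ·B[:,1] = (+0.23033,+0.93325,-0.27566)
r₃ = r₁×r₂ = (+0.07997,+0.26416,+0.96116); SVD([r₁ r₂ r₃]) → R = UVᵀ:
  R  [+0.96982 +0.23033 +0.07997]
  R  [-0.24343 +0.93325 +0.26416]
  R  [-0.01379 -0.27566 +0.96116]
t = (+0.16788, -0.00916, +0.52321) m
tr R = 2.864231; θ = arccos((tr R − 1)/2) = 0.370585 rad = 21.233°
axis k = ((R−Rᵀ)₃₂, (R−Rᵀ)₁₃, (R−Rᵀ)₂₁) / (2 sinθ) = (-0.745276, +0.129445, -0.654070)
rvec = θ·k = (-0.276188, +0.047970, -0.242389)

rvec=(-0.2762, 0.0480, -0.2424) tvec=(0.1679, -0.0092, 0.5232)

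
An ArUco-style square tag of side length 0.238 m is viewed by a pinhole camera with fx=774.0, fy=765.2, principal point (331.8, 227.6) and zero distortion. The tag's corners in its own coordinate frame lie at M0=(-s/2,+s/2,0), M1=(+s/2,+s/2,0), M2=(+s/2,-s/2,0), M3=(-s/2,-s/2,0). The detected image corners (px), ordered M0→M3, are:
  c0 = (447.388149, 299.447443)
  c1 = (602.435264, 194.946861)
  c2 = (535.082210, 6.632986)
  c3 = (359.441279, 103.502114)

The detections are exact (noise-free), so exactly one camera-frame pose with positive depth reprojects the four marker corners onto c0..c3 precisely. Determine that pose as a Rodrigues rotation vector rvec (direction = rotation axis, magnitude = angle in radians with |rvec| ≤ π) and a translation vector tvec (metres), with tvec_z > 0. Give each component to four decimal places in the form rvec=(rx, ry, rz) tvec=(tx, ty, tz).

Intrinsics K: fx=774.0, fy=765.2, cx=331.8, cy=227.6
Marker side s = 0.238 m; corners in marker frame (Z=0):
  M0 = (-0.1190, +0.1190, 0)
  M1 = (+0.1190, +0.1190, 0)
  M2 = (+0.1190, -0.1190, 0)
  M3 = (-0.1190, -0.1190, 0)
Detected image corners:
  c0 = (447.388149, 299.447443) px
  c1 = (602.435264, 194.946861) px
  c2 = (535.082210, 6.632986) px
  c3 = (359.441279, 103.502114) px
Planar DLT: solve 8×8 A·h = b for H (H[2,2]=1):
  H  [+864.96583 +498.00497 +491.21923]
  H  [-370.22391 +860.55674 +153.09347]
  H  [+0.35401 +0.35707 +1.00000]
B = K⁻¹H; ‖b₁‖=1.185369, ‖b₂‖=1.185369; λ = 2/(‖b₁‖+‖b₂‖) = 0.843619, sign → tz>0 ⇒ λ=+0.843619
r₁ = λ·B[:,0] = (+0.81474,-0.49700,+0.29865); r₂ = λ·B[:,1] = (+0.41367,+0.85915,+0.30123)
r₃ = r₁×r₂ = (-0.40630,-0.12188,+0.90557); SVD([r₁ r₂ r₃]) → R = UVᵀ:
  R  [+0.81474 +0.41367 -0.40630]
  R  [-0.49700 +0.85915 -0.12188]
  R  [+0.29865 +0.30123 +0.90557]
t = (+0.17376, -0.08214, +0.84362) m
tr R = 2.579465; θ = arccos((tr R − 1)/2) = 0.660423 rad = 37.839°
axis k = ((R−Rᵀ)₃₂, (R−Rᵀ)₁₃, (R−Rᵀ)₂₁) / (2 sinθ) = (+0.344864, -0.574578, -0.742246)
rvec = θ·k = (+0.227756, -0.379465, -0.490196)

rvec=(0.2278, -0.3795, -0.4902) tvec=(0.1738, -0.0821, 0.8436)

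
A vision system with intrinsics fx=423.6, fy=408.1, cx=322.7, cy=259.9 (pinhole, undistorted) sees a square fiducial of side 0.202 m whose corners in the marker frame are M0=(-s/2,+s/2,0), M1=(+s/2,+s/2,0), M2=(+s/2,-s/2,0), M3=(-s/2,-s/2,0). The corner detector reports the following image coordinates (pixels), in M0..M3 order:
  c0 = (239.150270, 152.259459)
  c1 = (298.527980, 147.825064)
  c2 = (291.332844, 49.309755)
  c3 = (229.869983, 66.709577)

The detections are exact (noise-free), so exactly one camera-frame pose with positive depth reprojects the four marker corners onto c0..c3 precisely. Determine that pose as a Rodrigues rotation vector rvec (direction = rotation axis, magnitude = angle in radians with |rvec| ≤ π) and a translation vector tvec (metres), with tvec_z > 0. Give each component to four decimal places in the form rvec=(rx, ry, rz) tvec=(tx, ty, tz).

rvec=(0.2632, 0.7062, 0.0331) tvec=(-0.1352, -0.3613, 0.9558)

Intrinsics K: fx=423.6, fy=408.1, cx=322.7, cy=259.9
Marker side s = 0.202 m; corners in marker frame (Z=0):
  M0 = (-0.1010, +0.1010, 0)
  M1 = (+0.1010, +0.1010, 0)
  M2 = (+0.1010, -0.1010, 0)
  M3 = (-0.1010, -0.1010, 0)
Detected image corners:
  c0 = (239.150270, 152.259459) px
  c1 = (298.527980, 147.825064) px
  c2 = (291.332844, 49.309755) px
  c3 = (229.869983, 66.709577) px
Planar DLT: solve 8×8 A·h = b for H (H[2,2]=1):
  H  [+122.57075 +110.40521 +262.79588]
  H  [-122.51720 +480.67046 +105.60963]
  H  [-0.66638 +0.26170 +1.00000]
B = K⁻¹H; ‖b₁‖=1.046273, ‖b₂‖=1.046273; λ = 2/(‖b₁‖+‖b₂‖) = 0.955773, sign → tz>0 ⇒ λ=+0.955773
r₁ = λ·B[:,0] = (+0.76175,+0.11868,-0.63690); r₂ = λ·B[:,1] = (+0.05856,+0.96644,+0.25013)
r₃ = r₁×r₂ = (+0.64521,-0.22783,+0.72924); SVD([r₁ r₂ r₃]) → R = UVᵀ:
  R  [+0.76175 +0.05856 +0.64521]
  R  [+0.11868 +0.96644 -0.22783]
  R  [-0.63690 +0.25013 +0.72924]
t = (-0.13516, -0.36135, +0.95577) m
tr R = 2.457434; θ = arccos((tr R − 1)/2) = 0.754350 rad = 43.221°
axis k = ((R−Rᵀ)₃₂, (R−Rᵀ)₁₃, (R−Rᵀ)₂₁) / (2 sinθ) = (+0.348968, +0.936106, +0.043892)
rvec = θ·k = (+0.263244, +0.706151, +0.033110)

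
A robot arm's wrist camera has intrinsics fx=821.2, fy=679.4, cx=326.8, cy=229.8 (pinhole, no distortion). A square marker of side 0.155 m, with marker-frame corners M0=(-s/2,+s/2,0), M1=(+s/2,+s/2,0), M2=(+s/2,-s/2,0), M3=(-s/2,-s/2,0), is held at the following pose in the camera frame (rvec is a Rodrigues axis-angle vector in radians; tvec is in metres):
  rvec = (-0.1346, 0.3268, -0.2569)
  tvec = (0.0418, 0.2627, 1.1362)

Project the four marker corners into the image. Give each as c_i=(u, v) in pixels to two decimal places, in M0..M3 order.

Intrinsics K: fx=821.2, fy=679.4, cx=326.8, cy=229.8
Marker side s = 0.155 m; corners in marker frame (Z=0):
  M0 = (-0.0775, +0.0775, 0)
  M1 = (+0.0775, +0.0775, 0)
  M2 = (+0.0775, -0.0775, 0)
  M3 = (-0.0775, -0.0775, 0)
rvec = (-0.1346, 0.3268, -0.2569), |rvec| = θ = 0.43694 rad = 25.035°
Rodrigues: sinθ=0.42317, 1−cosθ=0.09395; R = I + sinθ·[k]× + (1−cosθ)·[k]×²:
    [+0.91497 +0.22716 +0.33352]
    [-0.27045 +0.95861 +0.08904]
    [-0.29948 -0.17167 +0.93853]
t = (0.0418, 0.2627, 1.1362) m
M0: Pc = R·M0+t = (-0.01151, +0.35795, +1.14611); u = 821.2·(-0.01151)/1.14611 + 326.8 = 318.5563, v = 679.4·(+0.35795)/1.14611 + 229.8 = 441.9904
M1: Pc = R·M1+t = (+0.13031, +0.31603, +1.09969); u = 821.2·(+0.13031)/1.09969 + 326.8 = 424.1137, v = 679.4·(+0.31603)/1.09969 + 229.8 = 425.0489
M2: Pc = R·M2+t = (+0.09511, +0.16745, +1.12629); u = 821.2·(+0.09511)/1.12629 + 326.8 = 396.1429, v = 679.4·(+0.16745)/1.12629 + 229.8 = 330.8075
M3: Pc = R·M3+t = (-0.04671, +0.20937, +1.17271); u = 821.2·(-0.04671)/1.17271 + 326.8 = 294.0878, v = 679.4·(+0.20937)/1.17271 + 229.8 = 351.0950

c0=(318.56, 441.99) c1=(424.11, 425.05) c2=(396.14, 330.81) c3=(294.09, 351.10)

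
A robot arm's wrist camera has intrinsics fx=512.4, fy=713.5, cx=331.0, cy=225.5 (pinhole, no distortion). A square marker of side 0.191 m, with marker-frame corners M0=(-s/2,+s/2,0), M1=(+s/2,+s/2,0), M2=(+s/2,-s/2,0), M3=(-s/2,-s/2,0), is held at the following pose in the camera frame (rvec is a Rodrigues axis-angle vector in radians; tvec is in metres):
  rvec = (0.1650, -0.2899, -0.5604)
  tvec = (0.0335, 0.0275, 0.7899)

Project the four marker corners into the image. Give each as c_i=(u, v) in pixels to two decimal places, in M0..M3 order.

Intrinsics K: fx=512.4, fy=713.5, cx=331.0, cy=225.5
Marker side s = 0.191 m; corners in marker frame (Z=0):
  M0 = (-0.0955, +0.0955, 0)
  M1 = (+0.0955, +0.0955, 0)
  M2 = (+0.0955, -0.0955, 0)
  M3 = (-0.0955, -0.0955, 0)
rvec = (0.1650, -0.2899, -0.5604), |rvec| = θ = 0.65216 rad = 37.366°
Rodrigues: sinθ=0.60691, 1−cosθ=0.20523; R = I + sinθ·[k]× + (1−cosθ)·[k]×²:
    [+0.80791 +0.49843 -0.31440]
    [-0.54459 +0.83533 -0.07516]
    [+0.22517 +0.23194 +0.94631]
t = (0.0335, 0.0275, 0.7899) m
M0: Pc = R·M0+t = (+0.00394, +0.15928, +0.79055); u = 512.4·(+0.00394)/0.79055 + 331.0 = 333.5568, v = 713.5·(+0.15928)/0.79055 + 225.5 = 369.2585
M1: Pc = R·M1+t = (+0.15826, +0.05527, +0.83355); u = 512.4·(+0.15826)/0.83355 + 331.0 = 428.2825, v = 713.5·(+0.05527)/0.83355 + 225.5 = 272.8054
M2: Pc = R·M2+t = (+0.06306, -0.10428, +0.78925); u = 512.4·(+0.06306)/0.78925 + 331.0 = 371.9369, v = 713.5·(-0.10428)/0.78925 + 225.5 = 131.2268
M3: Pc = R·M3+t = (-0.09126, -0.00027, +0.74625); u = 512.4·(-0.09126)/0.74625 + 331.0 = 268.3406, v = 713.5·(-0.00027)/0.74625 + 225.5 = 225.2466

c0=(333.56, 369.26) c1=(428.28, 272.81) c2=(371.94, 131.23) c3=(268.34, 225.25)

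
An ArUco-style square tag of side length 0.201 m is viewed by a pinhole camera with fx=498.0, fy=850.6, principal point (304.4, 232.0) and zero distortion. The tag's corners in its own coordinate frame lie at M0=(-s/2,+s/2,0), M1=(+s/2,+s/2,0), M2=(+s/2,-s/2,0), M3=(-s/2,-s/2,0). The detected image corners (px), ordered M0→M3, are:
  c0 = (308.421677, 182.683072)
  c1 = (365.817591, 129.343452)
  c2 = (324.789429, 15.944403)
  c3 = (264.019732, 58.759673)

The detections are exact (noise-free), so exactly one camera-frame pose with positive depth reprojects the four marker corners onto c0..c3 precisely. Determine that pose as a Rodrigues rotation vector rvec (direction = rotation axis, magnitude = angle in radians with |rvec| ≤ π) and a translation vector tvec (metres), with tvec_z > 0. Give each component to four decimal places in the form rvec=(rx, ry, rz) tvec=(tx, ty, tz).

rvec=(-0.1833, -0.5318, -0.5245) tvec=(0.0309, -0.1964, 1.2240)

Intrinsics K: fx=498.0, fy=850.6, cx=304.4, cy=232.0
Marker side s = 0.201 m; corners in marker frame (Z=0):
  M0 = (-0.1005, +0.1005, 0)
  M1 = (+0.1005, +0.1005, 0)
  M2 = (+0.1005, -0.1005, 0)
  M3 = (-0.1005, -0.1005, 0)
Detected image corners:
  c0 = (308.421677, 182.683072) px
  c1 = (365.817591, 129.343452) px
  c2 = (324.789429, 15.944403) px
  c3 = (264.019732, 58.759673) px
Planar DLT: solve 8×8 A·h = b for H (H[2,2]=1):
  H  [+429.84340 +203.62105 +316.98169]
  H  [-197.51647 +586.61077 +95.48201]
  H  [+0.43031 -0.02701 +1.00000]
B = K⁻¹H; ‖b₁‖=0.817011, ‖b₂‖=0.817011; λ = 2/(‖b₁‖+‖b₂‖) = 1.223973, sign → tz>0 ⇒ λ=+1.223973
r₁ = λ·B[:,0] = (+0.73452,-0.42787,+0.52669); r₂ = λ·B[:,1] = (+0.52066,+0.85312,-0.03306)
r₃ = r₁×r₂ = (-0.43519,+0.29851,+0.84941); SVD([r₁ r₂ r₃]) → R = UVᵀ:
  R  [+0.73452 +0.52066 -0.43519]
  R  [-0.42787 +0.85312 +0.29851]
  R  [+0.52669 -0.03306 +0.84941]
t = (+0.03092, -0.19644, +1.22397) m
tr R = 2.437058; θ = arccos((tr R − 1)/2) = 0.769111 rad = 44.067°
axis k = ((R−Rᵀ)₃₂, (R−Rᵀ)₁₃, (R−Rᵀ)₂₁) / (2 sinθ) = (-0.238370, -0.691504, -0.681911)
rvec = θ·k = (-0.183333, -0.531843, -0.524465)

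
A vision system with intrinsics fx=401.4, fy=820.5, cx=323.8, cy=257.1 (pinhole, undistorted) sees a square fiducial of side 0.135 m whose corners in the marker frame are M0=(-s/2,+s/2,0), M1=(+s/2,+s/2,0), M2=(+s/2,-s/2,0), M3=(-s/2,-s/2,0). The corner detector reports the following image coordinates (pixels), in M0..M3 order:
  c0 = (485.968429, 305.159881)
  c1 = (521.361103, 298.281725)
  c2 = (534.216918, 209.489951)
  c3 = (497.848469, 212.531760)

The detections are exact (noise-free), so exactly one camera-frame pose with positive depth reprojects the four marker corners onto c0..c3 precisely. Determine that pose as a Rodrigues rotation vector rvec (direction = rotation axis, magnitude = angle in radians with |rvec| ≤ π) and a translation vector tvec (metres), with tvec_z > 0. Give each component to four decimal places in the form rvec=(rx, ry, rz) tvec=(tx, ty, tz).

Intrinsics K: fx=401.4, fy=820.5, cx=323.8, cy=257.1
Marker side s = 0.135 m; corners in marker frame (Z=0):
  M0 = (-0.0675, +0.0675, 0)
  M1 = (+0.0675, +0.0675, 0)
  M2 = (+0.0675, -0.0675, 0)
  M3 = (-0.0675, -0.0675, 0)
Detected image corners:
  c0 = (485.968429, 305.159881) px
  c1 = (521.361103, 298.281725) px
  c2 = (534.216918, 209.489951) px
  c3 = (497.848469, 212.531760) px
Planar DLT: solve 8×8 A·h = b for H (H[2,2]=1):
  H  [+434.22126 +69.09869 +510.11734]
  H  [+47.69148 +752.45994 +257.27601]
  H  [+0.33052 +0.31538 +1.00000]
B = K⁻¹H; ‖b₁‖=0.880777, ‖b₂‖=0.880776; λ = 2/(‖b₁‖+‖b₂‖) = 1.135362, sign → tz>0 ⇒ λ=+1.135362
r₁ = λ·B[:,0] = (+0.92548,-0.05159,+0.37526); r₂ = λ·B[:,1] = (-0.09340,+0.92901,+0.35806)
r₃ = r₁×r₂ = (-0.36710,-0.36643,+0.85497); SVD([r₁ r₂ r₃]) → R = UVᵀ:
  R  [+0.92548 -0.09340 -0.36710]
  R  [-0.05159 +0.92901 -0.36643]
  R  [+0.37526 +0.35806 +0.85497]
t = (+0.52700, +0.00024, +1.13536) m
tr R = 2.709462; θ = arccos((tr R − 1)/2) = 0.545764 rad = 31.270°
axis k = ((R−Rᵀ)₃₂, (R−Rᵀ)₁₃, (R−Rᵀ)₂₁) / (2 sinθ) = (+0.697877, -0.715085, +0.040267)
rvec = θ·k = (+0.380876, -0.390267, +0.021976)

rvec=(0.3809, -0.3903, 0.0220) tvec=(0.5270, 0.0002, 1.1354)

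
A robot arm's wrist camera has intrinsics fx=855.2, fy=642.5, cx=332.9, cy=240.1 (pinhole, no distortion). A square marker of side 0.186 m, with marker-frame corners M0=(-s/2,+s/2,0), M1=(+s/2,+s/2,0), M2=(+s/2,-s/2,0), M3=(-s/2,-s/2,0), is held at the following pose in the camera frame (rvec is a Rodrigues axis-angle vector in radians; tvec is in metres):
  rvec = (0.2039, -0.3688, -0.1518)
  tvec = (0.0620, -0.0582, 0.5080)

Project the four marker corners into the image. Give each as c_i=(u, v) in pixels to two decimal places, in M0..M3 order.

Intrinsics K: fx=855.2, fy=642.5, cx=332.9, cy=240.1
Marker side s = 0.186 m; corners in marker frame (Z=0):
  M0 = (-0.0930, +0.0930, 0)
  M1 = (+0.0930, +0.0930, 0)
  M2 = (+0.0930, -0.0930, 0)
  M3 = (-0.0930, -0.0930, 0)
rvec = (0.2039, -0.3688, -0.1518), |rvec| = θ = 0.44792 rad = 25.664°
Rodrigues: sinθ=0.43309, 1−cosθ=0.09865; R = I + sinθ·[k]× + (1−cosθ)·[k]×²:
    [+0.92179 +0.10980 -0.37181]
    [-0.18375 +0.96823 -0.16962]
    [+0.34137 +0.22468 +0.91268]
t = (0.0620, -0.0582, 0.5080) m
M0: Pc = R·M0+t = (-0.01352, +0.04893, +0.49715); u = 855.2·(-0.01352)/0.49715 + 332.9 = 309.6508, v = 642.5·(+0.04893)/0.49715 + 240.1 = 303.3408
M1: Pc = R·M1+t = (+0.15794, +0.01476, +0.56064); u = 855.2·(+0.15794)/0.56064 + 332.9 = 573.8176, v = 642.5·(+0.01476)/0.56064 + 240.1 = 257.0110
M2: Pc = R·M2+t = (+0.13752, -0.16533, +0.51885); u = 855.2·(+0.13752)/0.51885 + 332.9 = 559.5599, v = 642.5·(-0.16533)/0.51885 + 240.1 = 35.3656
M3: Pc = R·M3+t = (-0.03394, -0.13116, +0.45536); u = 855.2·(-0.03394)/0.45536 + 332.9 = 269.1614, v = 642.5·(-0.13116)/0.45536 + 240.1 = 55.0409

c0=(309.65, 303.34) c1=(573.82, 257.01) c2=(559.56, 35.37) c3=(269.16, 55.04)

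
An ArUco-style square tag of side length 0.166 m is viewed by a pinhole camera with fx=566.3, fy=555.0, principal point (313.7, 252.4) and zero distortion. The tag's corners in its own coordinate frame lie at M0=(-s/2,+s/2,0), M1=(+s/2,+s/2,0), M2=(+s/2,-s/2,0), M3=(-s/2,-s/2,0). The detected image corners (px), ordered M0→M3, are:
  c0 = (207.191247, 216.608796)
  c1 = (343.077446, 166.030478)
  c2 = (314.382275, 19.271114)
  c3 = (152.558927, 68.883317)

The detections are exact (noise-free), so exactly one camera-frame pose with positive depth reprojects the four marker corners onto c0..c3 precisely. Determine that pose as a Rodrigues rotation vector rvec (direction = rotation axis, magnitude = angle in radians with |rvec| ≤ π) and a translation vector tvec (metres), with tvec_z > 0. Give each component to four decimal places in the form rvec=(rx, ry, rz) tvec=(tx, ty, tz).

Intrinsics K: fx=566.3, fy=555.0, cx=313.7, cy=252.4
Marker side s = 0.166 m; corners in marker frame (Z=0):
  M0 = (-0.0830, +0.0830, 0)
  M1 = (+0.0830, +0.0830, 0)
  M2 = (+0.0830, -0.0830, 0)
  M3 = (-0.0830, -0.0830, 0)
Detected image corners:
  c0 = (207.191247, 216.608796) px
  c1 = (343.077446, 166.030478) px
  c2 = (314.382275, 19.271114) px
  c3 = (152.558927, 68.883317) px
Planar DLT: solve 8×8 A·h = b for H (H[2,2]=1):
  H  [+982.66460 +489.79305 +258.17936]
  H  [-259.38207 +998.52846 +122.74016]
  H  [+0.36216 +0.94830 +1.00000]
B = K⁻¹H; ‖b₁‖=1.698738, ‖b₂‖=1.698738; λ = 2/(‖b₁‖+‖b₂‖) = 0.588672, sign → tz>0 ⇒ λ=+0.588672
r₁ = λ·B[:,0] = (+0.90339,-0.37207,+0.21319); r₂ = λ·B[:,1] = (+0.19991,+0.80524,+0.55824)
r₃ = r₁×r₂ = (-0.37938,-0.46169,+0.80182); SVD([r₁ r₂ r₃]) → R = UVᵀ:
  R  [+0.90339 +0.19991 -0.37938]
  R  [-0.37207 +0.80524 -0.46169]
  R  [+0.21319 +0.55824 +0.80182]
t = (-0.05771, -0.13753, +0.58867) m
tr R = 2.510448; θ = arccos((tr R − 1)/2) = 0.714801 rad = 40.955°
axis k = ((R−Rᵀ)₃₂, (R−Rᵀ)₁₃, (R−Rᵀ)₂₁) / (2 sinθ) = (+0.778013, -0.452022, -0.436317)
rvec = θ·k = (+0.556124, -0.323105, -0.311880)

rvec=(0.5561, -0.3231, -0.3119) tvec=(-0.0577, -0.1375, 0.5887)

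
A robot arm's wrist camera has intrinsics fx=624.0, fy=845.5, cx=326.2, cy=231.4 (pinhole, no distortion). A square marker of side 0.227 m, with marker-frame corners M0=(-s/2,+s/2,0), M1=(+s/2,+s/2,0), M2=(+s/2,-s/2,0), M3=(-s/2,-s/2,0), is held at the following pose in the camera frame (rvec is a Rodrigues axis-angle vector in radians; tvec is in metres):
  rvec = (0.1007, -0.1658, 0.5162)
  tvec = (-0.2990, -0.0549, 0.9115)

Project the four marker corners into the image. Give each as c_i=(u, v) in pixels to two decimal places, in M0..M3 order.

c0=(11.15, 220.61) c1=(154.40, 319.73) c2=(228.39, 141.61) c3=(86.62, 32.75)

Intrinsics K: fx=624.0, fy=845.5, cx=326.2, cy=231.4
Marker side s = 0.227 m; corners in marker frame (Z=0):
  M0 = (-0.1135, +0.1135, 0)
  M1 = (+0.1135, +0.1135, 0)
  M2 = (+0.1135, -0.1135, 0)
  M3 = (-0.1135, -0.1135, 0)
rvec = (0.1007, -0.1658, 0.5162), |rvec| = θ = 0.55145 rad = 31.596°
Rodrigues: sinθ=0.52392, 1−cosθ=0.14823; R = I + sinθ·[k]× + (1−cosθ)·[k]×²:
    [+0.85671 -0.49857 -0.13219]
    [+0.48229 +0.86517 -0.13739]
    [+0.18286 +0.05395 +0.98166]
t = (-0.2990, -0.0549, 0.9115) m
M0: Pc = R·M0+t = (-0.45282, -0.01144, +0.89687); u = 624.0·(-0.45282)/0.89687 + 326.2 = 11.1456, v = 845.5·(-0.01144)/0.89687 + 231.4 = 220.6116
M1: Pc = R·M1+t = (-0.25835, +0.09804, +0.93838); u = 624.0·(-0.25835)/0.93838 + 326.2 = 154.4025, v = 845.5·(+0.09804)/0.93838 + 231.4 = 319.7335
M2: Pc = R·M2+t = (-0.14518, -0.09836, +0.92613); u = 624.0·(-0.14518)/0.92613 + 326.2 = 228.3850, v = 845.5·(-0.09836)/0.92613 + 231.4 = 141.6070
M3: Pc = R·M3+t = (-0.33965, -0.20784, +0.88462); u = 624.0·(-0.33965)/0.88462 + 326.2 = 86.6163, v = 845.5·(-0.20784)/0.88462 + 231.4 = 32.7544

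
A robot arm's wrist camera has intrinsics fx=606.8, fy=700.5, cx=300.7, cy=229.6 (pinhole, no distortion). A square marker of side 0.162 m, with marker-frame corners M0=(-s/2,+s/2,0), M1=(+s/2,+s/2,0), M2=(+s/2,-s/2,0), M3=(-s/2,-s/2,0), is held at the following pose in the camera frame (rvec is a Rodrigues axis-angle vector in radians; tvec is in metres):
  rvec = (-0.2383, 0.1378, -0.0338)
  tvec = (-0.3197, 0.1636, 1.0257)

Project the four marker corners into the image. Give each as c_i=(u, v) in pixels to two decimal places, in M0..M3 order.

Intrinsics K: fx=606.8, fy=700.5, cx=300.7, cy=229.6
Marker side s = 0.162 m; corners in marker frame (Z=0):
  M0 = (-0.0810, +0.0810, 0)
  M1 = (+0.0810, +0.0810, 0)
  M2 = (+0.0810, -0.0810, 0)
  M3 = (-0.0810, -0.0810, 0)
rvec = (-0.2383, 0.1378, -0.0338), |rvec| = θ = 0.27734 rad = 15.890°
Rodrigues: sinθ=0.27380, 1−cosθ=0.03821; R = I + sinθ·[k]× + (1−cosθ)·[k]×²:
    [+0.99000 +0.01705 +0.14004]
    [-0.04968 +0.97122 +0.23294]
    [-0.13204 -0.23757 +0.96235]
t = (-0.3197, 0.1636, 1.0257) m
M0: Pc = R·M0+t = (-0.39851, +0.24629, +1.01715); u = 606.8·(-0.39851)/1.01715 + 300.7 = 62.9627, v = 700.5·(+0.24629)/1.01715 + 229.6 = 399.2190
M1: Pc = R·M1+t = (-0.23813, +0.23824, +0.99576); u = 606.8·(-0.23813)/0.99576 + 300.7 = 155.5885, v = 700.5·(+0.23824)/0.99576 + 229.6 = 397.2007
M2: Pc = R·M2+t = (-0.24089, +0.08091, +1.03425); u = 606.8·(-0.24089)/1.03425 + 300.7 = 159.3674, v = 700.5·(+0.08091)/1.03425 + 229.6 = 284.3985
M3: Pc = R·M3+t = (-0.40127, +0.08896, +1.05564); u = 606.8·(-0.40127)/1.05564 + 300.7 = 70.0420, v = 700.5·(+0.08896)/1.05564 + 229.6 = 288.6290

c0=(62.96, 399.22) c1=(155.59, 397.20) c2=(159.37, 284.40) c3=(70.04, 288.63)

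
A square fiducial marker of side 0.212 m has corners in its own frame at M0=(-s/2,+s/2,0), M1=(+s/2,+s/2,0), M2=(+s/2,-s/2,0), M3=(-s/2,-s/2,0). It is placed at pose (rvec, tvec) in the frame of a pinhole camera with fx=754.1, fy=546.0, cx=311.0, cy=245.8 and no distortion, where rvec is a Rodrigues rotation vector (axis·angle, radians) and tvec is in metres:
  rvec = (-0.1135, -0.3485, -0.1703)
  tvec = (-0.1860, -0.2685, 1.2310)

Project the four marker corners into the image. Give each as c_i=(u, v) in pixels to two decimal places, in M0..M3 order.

c0=(142.74, 177.08) c1=(270.14, 167.68) c2=(247.50, 79.93) c3=(120.53, 83.81)

Intrinsics K: fx=754.1, fy=546.0, cx=311.0, cy=245.8
Marker side s = 0.212 m; corners in marker frame (Z=0):
  M0 = (-0.1060, +0.1060, 0)
  M1 = (+0.1060, +0.1060, 0)
  M2 = (+0.1060, -0.1060, 0)
  M3 = (-0.1060, -0.1060, 0)
rvec = (-0.1135, -0.3485, -0.1703), |rvec| = θ = 0.40415 rad = 23.156°
Rodrigues: sinθ=0.39324, 1−cosθ=0.08056; R = I + sinθ·[k]× + (1−cosθ)·[k]×²:
    [+0.92579 +0.18521 -0.32956]
    [-0.14619 +0.97934 +0.13971]
    [+0.34862 -0.08116 +0.93374]
t = (-0.1860, -0.2685, 1.2310) m
M0: Pc = R·M0+t = (-0.26450, -0.14919, +1.18544); u = 754.1·(-0.26450)/1.18544 + 311.0 = 142.7417, v = 546.0·(-0.14919)/1.18544 + 245.8 = 177.0834
M1: Pc = R·M1+t = (-0.06823, -0.18019, +1.25935); u = 754.1·(-0.06823)/1.25935 + 311.0 = 270.1416, v = 546.0·(-0.18019)/1.25935 + 245.8 = 167.6791
M2: Pc = R·M2+t = (-0.10750, -0.38781, +1.27656); u = 754.1·(-0.10750)/1.27656 + 311.0 = 247.4975, v = 546.0·(-0.38781)/1.27656 + 245.8 = 79.9302
M3: Pc = R·M3+t = (-0.30377, -0.35681, +1.20265); u = 754.1·(-0.30377)/1.20265 + 311.0 = 120.5287, v = 546.0·(-0.35681)/1.20265 + 245.8 = 83.8073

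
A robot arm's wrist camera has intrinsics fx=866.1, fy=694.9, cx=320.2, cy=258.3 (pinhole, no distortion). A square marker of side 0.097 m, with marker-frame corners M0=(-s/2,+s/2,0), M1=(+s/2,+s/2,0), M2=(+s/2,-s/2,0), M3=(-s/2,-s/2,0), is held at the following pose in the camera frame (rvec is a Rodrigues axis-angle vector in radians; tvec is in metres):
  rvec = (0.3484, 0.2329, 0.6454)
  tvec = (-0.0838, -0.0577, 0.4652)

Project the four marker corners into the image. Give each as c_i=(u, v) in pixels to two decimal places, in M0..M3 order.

Intrinsics K: fx=866.1, fy=694.9, cx=320.2, cy=258.3
Marker side s = 0.097 m; corners in marker frame (Z=0):
  M0 = (-0.0485, +0.0485, 0)
  M1 = (+0.0485, +0.0485, 0)
  M2 = (+0.0485, -0.0485, 0)
  M3 = (-0.0485, -0.0485, 0)
rvec = (0.3484, 0.2329, 0.6454), |rvec| = θ = 0.76952 rad = 44.090°
Rodrigues: sinθ=0.69579, 1−cosθ=0.28176; R = I + sinθ·[k]× + (1−cosθ)·[k]×²:
    [+0.77600 -0.54495 +0.31757]
    [+0.62217 +0.74405 -0.24350]
    [-0.10360 +0.38654 +0.91644]
t = (-0.0838, -0.0577, 0.4652) m
M0: Pc = R·M0+t = (-0.14787, -0.05179, +0.48897); u = 866.1·(-0.14787)/0.48897 + 320.2 = 58.2893, v = 694.9·(-0.05179)/0.48897 + 258.3 = 184.7006
M1: Pc = R·M1+t = (-0.07259, +0.00856, +0.47892); u = 866.1·(-0.07259)/0.47892 + 320.2 = 188.9178, v = 694.9·(+0.00856)/0.47892 + 258.3 = 270.7228
M2: Pc = R·M2+t = (-0.01973, -0.06361, +0.44143); u = 866.1·(-0.01973)/0.44143 + 320.2 = 281.4814, v = 694.9·(-0.06361)/0.44143 + 258.3 = 158.1627
M3: Pc = R·M3+t = (-0.09501, -0.12396, +0.45148); u = 866.1·(-0.09501)/0.45148 + 320.2 = 137.9442, v = 694.9·(-0.12396)/0.45148 + 258.3 = 67.5018

c0=(58.29, 184.70) c1=(188.92, 270.72) c2=(281.48, 158.16) c3=(137.94, 67.50)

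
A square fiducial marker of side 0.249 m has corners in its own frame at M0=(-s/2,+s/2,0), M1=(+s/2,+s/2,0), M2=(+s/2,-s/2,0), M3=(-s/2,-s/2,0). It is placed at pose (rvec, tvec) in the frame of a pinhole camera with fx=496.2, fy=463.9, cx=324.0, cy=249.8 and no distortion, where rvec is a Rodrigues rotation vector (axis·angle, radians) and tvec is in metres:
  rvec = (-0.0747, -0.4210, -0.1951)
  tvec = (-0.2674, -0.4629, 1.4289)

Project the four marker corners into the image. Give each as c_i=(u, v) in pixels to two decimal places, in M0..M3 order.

c0=(196.33, 141.87) c1=(280.06, 135.88) c2=(263.36, 60.33) c3=(178.86, 60.66)

Intrinsics K: fx=496.2, fy=463.9, cx=324.0, cy=249.8
Marker side s = 0.249 m; corners in marker frame (Z=0):
  M0 = (-0.1245, +0.1245, 0)
  M1 = (+0.1245, +0.1245, 0)
  M2 = (+0.1245, -0.1245, 0)
  M3 = (-0.1245, -0.1245, 0)
rvec = (-0.0747, -0.4210, -0.1951), |rvec| = θ = 0.46998 rad = 26.928°
Rodrigues: sinθ=0.45287, 1−cosθ=0.10842; R = I + sinθ·[k]× + (1−cosθ)·[k]×²:
    [+0.89431 +0.20343 -0.39852]
    [-0.17256 +0.97858 +0.11230]
    [+0.41283 -0.03166 +0.91026]
t = (-0.2674, -0.4629, 1.4289) m
M0: Pc = R·M0+t = (-0.35341, -0.31958, +1.37356); u = 496.2·(-0.35341)/1.37356 + 324.0 = 196.3287, v = 463.9·(-0.31958)/1.37356 + 249.8 = 141.8654
M1: Pc = R·M1+t = (-0.13073, -0.36255, +1.47635); u = 496.2·(-0.13073)/1.47635 + 324.0 = 280.0618, v = 463.9·(-0.36255)/1.47635 + 249.8 = 135.8793
M2: Pc = R·M2+t = (-0.18139, -0.60622, +1.48424); u = 496.2·(-0.18139)/1.48424 + 324.0 = 263.3606, v = 463.9·(-0.60622)/1.48424 + 249.8 = 60.3266
M3: Pc = R·M3+t = (-0.40407, -0.56325, +1.38145); u = 496.2·(-0.40407)/1.38145 + 324.0 = 178.8626, v = 463.9·(-0.56325)/1.38145 + 249.8 = 60.6566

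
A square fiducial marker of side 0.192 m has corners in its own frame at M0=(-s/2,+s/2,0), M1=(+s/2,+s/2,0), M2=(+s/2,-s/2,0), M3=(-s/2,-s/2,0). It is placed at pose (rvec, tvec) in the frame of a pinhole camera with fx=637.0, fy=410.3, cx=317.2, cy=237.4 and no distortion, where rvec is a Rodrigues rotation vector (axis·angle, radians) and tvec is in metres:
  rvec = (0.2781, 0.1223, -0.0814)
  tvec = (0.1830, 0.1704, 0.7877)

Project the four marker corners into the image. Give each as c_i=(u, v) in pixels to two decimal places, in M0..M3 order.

c0=(392.25, 370.74) c1=(545.70, 368.73) c2=(545.60, 277.01) c3=(381.94, 282.14)

Intrinsics K: fx=637.0, fy=410.3, cx=317.2, cy=237.4
Marker side s = 0.192 m; corners in marker frame (Z=0):
  M0 = (-0.0960, +0.0960, 0)
  M1 = (+0.0960, +0.0960, 0)
  M2 = (+0.0960, -0.0960, 0)
  M3 = (-0.0960, -0.0960, 0)
rvec = (0.2781, 0.1223, -0.0814), |rvec| = θ = 0.31452 rad = 18.021°
Rodrigues: sinθ=0.30936, 1−cosθ=0.04906; R = I + sinθ·[k]× + (1−cosθ)·[k]×²:
    [+0.98930 +0.09693 +0.10907]
    [-0.06320 +0.95836 -0.27847]
    [-0.13152 +0.26860 +0.95423]
t = (0.1830, 0.1704, 0.7877) m
M0: Pc = R·M0+t = (+0.09733, +0.26847, +0.82611); u = 637.0·(+0.09733)/0.82611 + 317.2 = 392.2516, v = 410.3·(+0.26847)/0.82611 + 237.4 = 370.7393
M1: Pc = R·M1+t = (+0.28728, +0.25634, +0.80086); u = 637.0·(+0.28728)/0.80086 + 317.2 = 545.6994, v = 410.3·(+0.25634)/0.80086 + 237.4 = 368.7270
M2: Pc = R·M2+t = (+0.26867, +0.07233, +0.74929); u = 637.0·(+0.26867)/0.74929 + 317.2 = 545.6047, v = 410.3·(+0.07233)/0.74929 + 237.4 = 277.0070
M3: Pc = R·M3+t = (+0.07872, +0.08446, +0.77454); u = 637.0·(+0.07872)/0.77454 + 317.2 = 381.9429, v = 410.3·(+0.08446)/0.77454 + 237.4 = 282.1436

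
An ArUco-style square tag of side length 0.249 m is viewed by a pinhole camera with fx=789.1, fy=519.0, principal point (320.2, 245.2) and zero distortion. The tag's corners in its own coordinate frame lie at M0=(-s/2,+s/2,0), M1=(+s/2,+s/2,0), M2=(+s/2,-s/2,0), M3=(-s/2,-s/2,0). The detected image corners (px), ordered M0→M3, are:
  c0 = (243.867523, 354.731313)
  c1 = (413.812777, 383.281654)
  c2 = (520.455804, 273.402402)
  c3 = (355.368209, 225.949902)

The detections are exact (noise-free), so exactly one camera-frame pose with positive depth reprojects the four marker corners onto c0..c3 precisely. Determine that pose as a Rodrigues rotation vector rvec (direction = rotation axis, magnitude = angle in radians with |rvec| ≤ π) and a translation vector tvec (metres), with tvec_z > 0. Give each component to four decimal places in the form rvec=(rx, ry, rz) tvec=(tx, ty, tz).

Intrinsics K: fx=789.1, fy=519.0, cx=320.2, cy=245.2
Marker side s = 0.249 m; corners in marker frame (Z=0):
  M0 = (-0.1245, +0.1245, 0)
  M1 = (+0.1245, +0.1245, 0)
  M2 = (+0.1245, -0.1245, 0)
  M3 = (-0.1245, -0.1245, 0)
Detected image corners:
  c0 = (243.867523, 354.731313) px
  c1 = (413.812777, 383.281654) px
  c2 = (520.455804, 273.402402) px
  c3 = (355.368209, 225.949902) px
Planar DLT: solve 8×8 A·h = b for H (H[2,2]=1):
  H  [+886.83333 -342.81699 +387.51642]
  H  [+323.94483 +552.89074 +312.49233]
  H  [+0.55762 +0.24661 +1.00000]
B = K⁻¹H; ‖b₁‖=1.116566, ‖b₂‖=1.116566; λ = 2/(‖b₁‖+‖b₂‖) = 0.895603, sign → tz>0 ⇒ λ=+0.895603
r₁ = λ·B[:,0] = (+0.80388,+0.32307,+0.49940); r₂ = λ·B[:,1] = (-0.47871,+0.84974,+0.22087)
r₃ = r₁×r₂ = (-0.35301,-0.41662,+0.83774); SVD([r₁ r₂ r₃]) → R = UVᵀ:
  R  [+0.80388 -0.47871 -0.35301]
  R  [+0.32307 +0.84974 -0.41662]
  R  [+0.49940 +0.22087 +0.83774]
t = (+0.07640, +0.11612, +0.89560) m
tr R = 2.491361; θ = arccos((tr R − 1)/2) = 0.729241 rad = 41.782°
axis k = ((R−Rᵀ)₃₂, (R−Rᵀ)₁₃, (R−Rᵀ)₂₁) / (2 sinθ) = (+0.478376, -0.639657, +0.601661)
rvec = θ·k = (+0.348851, -0.466464, +0.438755)

rvec=(0.3489, -0.4665, 0.4388) tvec=(0.0764, 0.1161, 0.8956)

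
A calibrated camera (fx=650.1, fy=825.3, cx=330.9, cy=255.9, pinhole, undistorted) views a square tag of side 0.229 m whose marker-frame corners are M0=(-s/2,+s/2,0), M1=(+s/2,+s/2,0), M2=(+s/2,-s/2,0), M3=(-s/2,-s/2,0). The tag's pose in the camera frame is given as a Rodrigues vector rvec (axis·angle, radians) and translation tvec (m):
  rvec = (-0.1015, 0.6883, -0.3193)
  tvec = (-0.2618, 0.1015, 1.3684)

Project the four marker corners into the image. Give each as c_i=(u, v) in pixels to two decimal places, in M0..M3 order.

Intrinsics K: fx=650.1, fy=825.3, cx=330.9, cy=255.9
Marker side s = 0.229 m; corners in marker frame (Z=0):
  M0 = (-0.1145, +0.1145, 0)
  M1 = (+0.1145, +0.1145, 0)
  M2 = (+0.1145, -0.1145, 0)
  M3 = (-0.1145, -0.1145, 0)
rvec = (-0.1015, 0.6883, -0.3193), |rvec| = θ = 0.76551 rad = 43.861°
Rodrigues: sinθ=0.69291, 1−cosθ=0.27897; R = I + sinθ·[k]× + (1−cosθ)·[k]×²:
    [+0.72593 +0.25576 +0.63845]
    [-0.32227 +0.94656 -0.01275]
    [-0.60759 -0.19650 +0.76956]
t = (-0.2618, 0.1015, 1.3684) m
M0: Pc = R·M0+t = (-0.31563, +0.24678, +1.41547); u = 650.1·(-0.31563)/1.41547 + 330.9 = 185.9346, v = 825.3·(+0.24678)/1.41547 + 255.9 = 399.7878
M1: Pc = R·M1+t = (-0.14940, +0.17298, +1.27633); u = 650.1·(-0.14940)/1.27633 + 330.9 = 254.8047, v = 825.3·(+0.17298)/1.27633 + 255.9 = 367.7526
M2: Pc = R·M2+t = (-0.20797, -0.04378, +1.32133); u = 650.1·(-0.20797)/1.32133 + 330.9 = 228.5803, v = 825.3·(-0.04378)/1.32133 + 255.9 = 228.5541
M3: Pc = R·M3+t = (-0.37420, +0.03002, +1.46047); u = 650.1·(-0.37420)/1.46047 + 330.9 = 164.3304, v = 825.3·(+0.03002)/1.46047 + 255.9 = 272.8636

c0=(185.93, 399.79) c1=(254.80, 367.75) c2=(228.58, 228.55) c3=(164.33, 272.86)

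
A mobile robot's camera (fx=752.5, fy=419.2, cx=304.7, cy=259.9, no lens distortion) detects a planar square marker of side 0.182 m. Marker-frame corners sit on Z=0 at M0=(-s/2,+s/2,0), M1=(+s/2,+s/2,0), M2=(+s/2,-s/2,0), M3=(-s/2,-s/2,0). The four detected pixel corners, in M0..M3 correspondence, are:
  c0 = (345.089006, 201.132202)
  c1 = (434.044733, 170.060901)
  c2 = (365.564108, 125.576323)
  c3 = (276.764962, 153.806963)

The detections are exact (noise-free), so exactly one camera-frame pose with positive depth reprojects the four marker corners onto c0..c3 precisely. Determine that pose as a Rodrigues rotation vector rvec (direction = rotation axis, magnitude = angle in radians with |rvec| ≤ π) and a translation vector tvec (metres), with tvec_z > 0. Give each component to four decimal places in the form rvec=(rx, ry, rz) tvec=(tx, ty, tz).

Intrinsics K: fx=752.5, fy=419.2, cx=304.7, cy=259.9
Marker side s = 0.182 m; corners in marker frame (Z=0):
  M0 = (-0.0910, +0.0910, 0)
  M1 = (+0.0910, +0.0910, 0)
  M2 = (+0.0910, -0.0910, 0)
  M3 = (-0.0910, -0.0910, 0)
Detected image corners:
  c0 = (345.089006, 201.132202) px
  c1 = (434.044733, 170.060901) px
  c2 = (365.564108, 125.576323) px
  c3 = (276.764962, 153.806963) px
Planar DLT: solve 8×8 A·h = b for H (H[2,2]=1):
  H  [+567.55282 +311.43425 +355.70310]
  H  [-126.53014 +222.58655 +161.96476]
  H  [+0.22293 -0.18125 +1.00000]
B = K⁻¹H; ‖b₁‖=0.827152, ‖b₂‖=0.827152; λ = 2/(‖b₁‖+‖b₂‖) = 1.208968, sign → tz>0 ⇒ λ=+1.208968
r₁ = λ·B[:,0] = (+0.80270,-0.53201,+0.26952); r₂ = λ·B[:,1] = (+0.58908,+0.77780,-0.21913)
r₃ = r₁×r₂ = (-0.09305,+0.33466,+0.93773); SVD([r₁ r₂ r₃]) → R = UVᵀ:
  R  [+0.80270 +0.58908 -0.09305]
  R  [-0.53201 +0.77780 +0.33466]
  R  [+0.26952 -0.21913 +0.93773]
t = (+0.08194, -0.28244, +1.20897) m
tr R = 2.518227; θ = arccos((tr R − 1)/2) = 0.708846 rad = 40.614°
axis k = ((R−Rᵀ)₃₂, (R−Rᵀ)₁₃, (R−Rᵀ)₂₁) / (2 sinθ) = (-0.425368, -0.278488, -0.861108)
rvec = θ·k = (-0.301520, -0.197405, -0.610393)

rvec=(-0.3015, -0.1974, -0.6104) tvec=(0.0819, -0.2824, 1.2090)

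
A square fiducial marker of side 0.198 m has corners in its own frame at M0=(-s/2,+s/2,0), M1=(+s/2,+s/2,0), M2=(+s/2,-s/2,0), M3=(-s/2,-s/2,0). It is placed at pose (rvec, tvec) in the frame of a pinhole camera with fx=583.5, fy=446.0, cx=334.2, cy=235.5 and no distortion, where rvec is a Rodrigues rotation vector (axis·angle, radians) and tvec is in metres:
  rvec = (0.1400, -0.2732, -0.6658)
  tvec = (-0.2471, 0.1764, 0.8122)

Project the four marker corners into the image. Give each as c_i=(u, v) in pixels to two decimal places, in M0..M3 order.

Intrinsics K: fx=583.5, fy=446.0, cx=334.2, cy=235.5
Marker side s = 0.198 m; corners in marker frame (Z=0):
  M0 = (-0.0990, +0.0990, 0)
  M1 = (+0.0990, +0.0990, 0)
  M2 = (+0.0990, -0.0990, 0)
  M3 = (-0.0990, -0.0990, 0)
rvec = (0.1400, -0.2732, -0.6658), |rvec| = θ = 0.73316 rad = 42.007°
Rodrigues: sinθ=0.66922, 1−cosθ=0.25694; R = I + sinθ·[k]× + (1−cosθ)·[k]×²:
    [+0.75243 +0.58945 -0.29393]
    [-0.62602 +0.77874 -0.04084]
    [+0.20482 +0.21474 +0.95495]
t = (-0.2471, 0.1764, 0.8122) m
M0: Pc = R·M0+t = (-0.26323, +0.31547, +0.81318); u = 583.5·(-0.26323)/0.81318 + 334.2 = 145.3155, v = 446.0·(+0.31547)/0.81318 + 235.5 = 408.5240
M1: Pc = R·M1+t = (-0.11425, +0.19152, +0.85374); u = 583.5·(-0.11425)/0.85374 + 334.2 = 256.1115, v = 446.0·(+0.19152)/0.85374 + 235.5 = 335.5516
M2: Pc = R·M2+t = (-0.23097, +0.03733, +0.81122); u = 583.5·(-0.23097)/0.81122 + 334.2 = 168.0693, v = 446.0·(+0.03733)/0.81122 + 235.5 = 256.0232
M3: Pc = R·M3+t = (-0.37995, +0.16128, +0.77066); u = 583.5·(-0.37995)/0.77066 + 334.2 = 46.5276, v = 446.0·(+0.16128)/0.77066 + 235.5 = 328.8366

c0=(145.32, 408.52) c1=(256.11, 335.55) c2=(168.07, 256.02) c3=(46.53, 328.84)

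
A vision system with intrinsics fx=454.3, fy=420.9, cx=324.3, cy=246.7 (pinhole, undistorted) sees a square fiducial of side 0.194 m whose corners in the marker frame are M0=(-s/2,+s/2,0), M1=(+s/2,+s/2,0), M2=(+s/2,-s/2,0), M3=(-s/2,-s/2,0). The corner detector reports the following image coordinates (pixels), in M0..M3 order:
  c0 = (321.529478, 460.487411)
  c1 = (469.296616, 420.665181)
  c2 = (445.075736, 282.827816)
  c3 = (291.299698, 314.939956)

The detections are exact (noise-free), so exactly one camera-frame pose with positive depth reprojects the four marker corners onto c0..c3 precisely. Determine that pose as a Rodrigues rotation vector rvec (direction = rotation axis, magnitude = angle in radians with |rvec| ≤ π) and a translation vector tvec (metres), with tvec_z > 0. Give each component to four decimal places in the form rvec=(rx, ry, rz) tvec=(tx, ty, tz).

rvec=(0.0652, -0.1838, -0.1884) tvec=(0.0729, 0.1618, 0.5516)

Intrinsics K: fx=454.3, fy=420.9, cx=324.3, cy=246.7
Marker side s = 0.194 m; corners in marker frame (Z=0):
  M0 = (-0.0970, +0.0970, 0)
  M1 = (+0.0970, +0.0970, 0)
  M2 = (+0.0970, -0.0970, 0)
  M3 = (-0.0970, -0.0970, 0)
Detected image corners:
  c0 = (321.529478, 460.487411) px
  c1 = (469.296616, 420.665181) px
  c2 = (445.075736, 282.827816) px
  c3 = (291.299698, 314.939956) px
Planar DLT: solve 8×8 A·h = b for H (H[2,2]=1):
  H  [+898.38428 +196.36635 +384.32156]
  H  [-68.08868 +784.48114 +370.19236]
  H  [+0.31805 +0.14800 +1.00000]
B = K⁻¹H; ‖b₁‖=1.812883, ‖b₂‖=1.812883; λ = 2/(‖b₁‖+‖b₂‖) = 0.551608, sign → tz>0 ⇒ λ=+0.551608
r₁ = λ·B[:,0] = (+0.96557,-0.19206,+0.17544); r₂ = λ·B[:,1] = (+0.18015,+0.98025,+0.08164)
r₃ = r₁×r₂ = (-0.18766,-0.04722,+0.98110); SVD([r₁ r₂ r₃]) → R = UVᵀ:
  R  [+0.96557 +0.18015 -0.18766]
  R  [-0.19206 +0.98025 -0.04722]
  R  [+0.17544 +0.08164 +0.98110]
t = (+0.07288, +0.16184, +0.55161) m
tr R = 2.926918; θ = arccos((tr R − 1)/2) = 0.271167 rad = 15.537°
axis k = ((R−Rᵀ)₃₂, (R−Rᵀ)₁₃, (R−Rᵀ)₂₁) / (2 sinθ) = (+0.240544, -0.677784, -0.694800)
rvec = θ·k = (+0.065228, -0.183793, -0.188407)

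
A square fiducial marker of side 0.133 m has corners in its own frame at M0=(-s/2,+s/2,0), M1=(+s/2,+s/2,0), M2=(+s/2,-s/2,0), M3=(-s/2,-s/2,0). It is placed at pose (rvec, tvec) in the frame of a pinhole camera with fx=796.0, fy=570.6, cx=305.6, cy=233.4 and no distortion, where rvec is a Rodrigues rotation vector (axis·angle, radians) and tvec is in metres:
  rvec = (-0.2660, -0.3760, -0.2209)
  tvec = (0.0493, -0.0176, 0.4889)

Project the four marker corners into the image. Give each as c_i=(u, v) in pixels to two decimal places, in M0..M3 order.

c0=(316.77, 304.36) c1=(507.46, 272.39) c2=(444.49, 135.22) c3=(258.36, 150.43)

Intrinsics K: fx=796.0, fy=570.6, cx=305.6, cy=233.4
Marker side s = 0.133 m; corners in marker frame (Z=0):
  M0 = (-0.0665, +0.0665, 0)
  M1 = (+0.0665, +0.0665, 0)
  M2 = (+0.0665, -0.0665, 0)
  M3 = (-0.0665, -0.0665, 0)
rvec = (-0.2660, -0.3760, -0.2209), |rvec| = θ = 0.51081 rad = 29.267°
Rodrigues: sinθ=0.48889, 1−cosθ=0.12765; R = I + sinθ·[k]× + (1−cosθ)·[k]×²:
    [+0.90696 +0.26035 -0.33111]
    [-0.16249 +0.94151 +0.29522]
    [+0.38861 -0.21395 +0.89622]
t = (0.0493, -0.0176, 0.4889) m
M0: Pc = R·M0+t = (+0.00630, +0.05582, +0.44883); u = 796.0·(+0.00630)/0.44883 + 305.6 = 316.7732, v = 570.6·(+0.05582)/0.44883 + 233.4 = 304.3592
M1: Pc = R·M1+t = (+0.12693, +0.03421, +0.50051); u = 796.0·(+0.12693)/0.50051 + 305.6 = 507.4587, v = 570.6·(+0.03421)/0.50051 + 233.4 = 272.3947
M2: Pc = R·M2+t = (+0.09230, -0.09102, +0.52897); u = 796.0·(+0.09230)/0.52897 + 305.6 = 444.4940, v = 570.6·(-0.09102)/0.52897 + 233.4 = 135.2210
M3: Pc = R·M3+t = (-0.02833, -0.06941, +0.47729); u = 796.0·(-0.02833)/0.47729 + 305.6 = 258.3585, v = 570.6·(-0.06941)/0.47729 + 233.4 = 150.4254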